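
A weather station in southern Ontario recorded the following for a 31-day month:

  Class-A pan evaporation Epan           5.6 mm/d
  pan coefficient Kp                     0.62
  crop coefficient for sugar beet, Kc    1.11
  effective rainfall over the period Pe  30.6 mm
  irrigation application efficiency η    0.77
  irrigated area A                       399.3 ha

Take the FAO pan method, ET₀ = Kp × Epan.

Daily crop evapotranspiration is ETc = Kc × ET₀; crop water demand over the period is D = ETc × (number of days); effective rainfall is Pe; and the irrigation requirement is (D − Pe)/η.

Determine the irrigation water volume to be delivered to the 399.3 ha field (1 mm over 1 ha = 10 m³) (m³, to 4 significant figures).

ET₀ = 0.62 × 5.6 = 3.4720 mm/d
ETc = Kc × ET₀ = 1.11 × 3.4720 = 3.8539 mm/d
Crop demand D = ETc × 31 d = 3.8539 × 31 = 119.471 mm
D − Pe = 119.471 − 30.6 = 88.871 mm
Gross irrigation = 88.871 / 0.77 = 115.417 mm
Volume = 115.417 mm × 399.3 ha × 10 = 460860.1 m³

460900 m³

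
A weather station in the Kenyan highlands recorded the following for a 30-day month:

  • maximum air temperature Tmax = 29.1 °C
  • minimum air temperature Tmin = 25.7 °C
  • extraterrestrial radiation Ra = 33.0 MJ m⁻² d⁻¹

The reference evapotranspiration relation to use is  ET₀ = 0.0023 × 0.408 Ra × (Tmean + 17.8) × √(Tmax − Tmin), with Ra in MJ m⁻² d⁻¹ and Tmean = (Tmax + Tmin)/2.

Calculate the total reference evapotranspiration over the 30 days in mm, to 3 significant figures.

77.4 mm

Tmean = (29.1 + 25.7)/2 = 27.40 °C
0.408 Ra = 0.408 × 33.0 = 13.4640 mm/d equivalent
ET₀ = 0.0023 × 13.4640 × (27.40 + 17.8) × √3.4 = 0.0023 × 13.4640 × 45.20 × 1.8439 = 2.5809 mm/d
Over 30 days: 2.5809 × 30 = 77.427 mm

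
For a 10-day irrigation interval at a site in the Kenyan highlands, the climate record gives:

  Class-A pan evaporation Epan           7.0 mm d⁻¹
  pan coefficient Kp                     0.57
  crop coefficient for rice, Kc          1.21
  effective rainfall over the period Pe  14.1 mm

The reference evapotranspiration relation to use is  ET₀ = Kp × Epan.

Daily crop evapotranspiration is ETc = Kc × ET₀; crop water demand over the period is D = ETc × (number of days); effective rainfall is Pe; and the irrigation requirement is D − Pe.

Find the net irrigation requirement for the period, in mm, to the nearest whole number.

34 mm

ET₀ = 0.57 × 7.0 = 3.9900 mm/d
ETc = Kc × ET₀ = 1.21 × 3.9900 = 4.8279 mm/d
Crop demand D = ETc × 10 d = 4.8279 × 10 = 48.279 mm
D − Pe = 48.279 − 14.1 = 34.179 mm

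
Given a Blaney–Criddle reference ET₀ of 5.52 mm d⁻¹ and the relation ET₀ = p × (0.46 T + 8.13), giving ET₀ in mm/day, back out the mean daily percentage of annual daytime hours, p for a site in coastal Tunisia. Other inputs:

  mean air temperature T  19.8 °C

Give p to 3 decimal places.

p = ET₀ / (0.46 T + 8.13) = 5.52 / (0.46 × 19.8 + 8.13) = 5.52 / 17.238 = 0.3202

0.320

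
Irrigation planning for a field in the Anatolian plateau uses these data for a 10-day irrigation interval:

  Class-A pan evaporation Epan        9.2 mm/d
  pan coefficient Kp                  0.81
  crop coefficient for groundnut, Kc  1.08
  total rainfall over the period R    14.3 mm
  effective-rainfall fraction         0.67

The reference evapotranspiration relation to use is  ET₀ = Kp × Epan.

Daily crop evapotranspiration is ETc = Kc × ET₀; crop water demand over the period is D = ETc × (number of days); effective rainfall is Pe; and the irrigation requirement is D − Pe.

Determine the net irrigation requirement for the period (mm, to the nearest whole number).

71 mm

ET₀ = 0.81 × 9.2 = 7.4520 mm/d
ETc = Kc × ET₀ = 1.08 × 7.4520 = 8.0482 mm/d
Crop demand D = ETc × 10 d = 8.0482 × 10 = 80.482 mm
Pe = 0.67 × 14.3 = 9.581 mm
D − Pe = 80.482 − 9.581 = 70.901 mm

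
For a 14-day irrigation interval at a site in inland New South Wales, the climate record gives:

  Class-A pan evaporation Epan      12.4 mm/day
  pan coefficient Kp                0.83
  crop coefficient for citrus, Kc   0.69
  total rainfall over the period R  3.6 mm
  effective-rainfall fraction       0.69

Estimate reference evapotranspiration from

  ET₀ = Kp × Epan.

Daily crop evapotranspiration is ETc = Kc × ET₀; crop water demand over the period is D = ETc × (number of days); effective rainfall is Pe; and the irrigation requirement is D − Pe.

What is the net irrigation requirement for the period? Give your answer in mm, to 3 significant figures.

96.9 mm

ET₀ = 0.83 × 12.4 = 10.2920 mm/d
ETc = Kc × ET₀ = 0.69 × 10.2920 = 7.1015 mm/d
Crop demand D = ETc × 14 d = 7.1015 × 14 = 99.421 mm
Pe = 0.69 × 3.6 = 2.484 mm
D − Pe = 99.421 − 2.484 = 96.937 mm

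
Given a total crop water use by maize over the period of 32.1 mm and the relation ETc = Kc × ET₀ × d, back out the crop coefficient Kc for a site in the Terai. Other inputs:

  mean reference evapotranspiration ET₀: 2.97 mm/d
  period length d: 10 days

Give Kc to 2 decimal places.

ETc = Kc × ET₀ × d  ⇒  Kc = ETc / (ET₀ × d)
Kc = 32.1 / (2.97 × 10) = 32.1 / 29.70 = 1.0808

1.08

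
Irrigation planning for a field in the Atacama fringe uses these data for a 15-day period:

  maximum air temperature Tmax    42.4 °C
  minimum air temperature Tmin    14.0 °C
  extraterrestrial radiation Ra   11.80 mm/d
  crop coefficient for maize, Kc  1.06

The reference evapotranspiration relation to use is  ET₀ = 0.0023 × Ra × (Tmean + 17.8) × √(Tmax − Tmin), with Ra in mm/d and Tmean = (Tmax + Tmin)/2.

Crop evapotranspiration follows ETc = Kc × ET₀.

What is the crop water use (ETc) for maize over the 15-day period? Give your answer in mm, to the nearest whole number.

Tmean = (42.4 + 14.0)/2 = 28.20 °C
ET₀ = 0.0023 × 11.80 × (28.20 + 17.8) × √28.4 = 0.0023 × 11.80 × 46.00 × 5.3292 = 6.6532 mm/d
ETc = Kc × ET₀ = 1.06 × 6.6532 = 7.0524 mm/d
Over 15 days: 7.0524 × 15 = 105.786 mm

106 mm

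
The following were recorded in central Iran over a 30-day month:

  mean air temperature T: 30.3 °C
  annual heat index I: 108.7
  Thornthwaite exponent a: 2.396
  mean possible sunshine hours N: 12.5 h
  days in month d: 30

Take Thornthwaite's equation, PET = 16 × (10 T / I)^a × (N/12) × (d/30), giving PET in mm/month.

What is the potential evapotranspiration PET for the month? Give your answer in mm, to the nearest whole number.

10T/I = 10 × 30.3 / 108.7 = 2.7875
(10T/I)^a = 2.7875^2.396 = 11.6610
Uncorrected PET = 16 × 11.6610 = 186.576 mm
Correction = (N/12)(d/30) = (12.5/12)(30/30) = 1.0417
PET = 186.576 × 1.0417 = 194.356 mm/month

194 mm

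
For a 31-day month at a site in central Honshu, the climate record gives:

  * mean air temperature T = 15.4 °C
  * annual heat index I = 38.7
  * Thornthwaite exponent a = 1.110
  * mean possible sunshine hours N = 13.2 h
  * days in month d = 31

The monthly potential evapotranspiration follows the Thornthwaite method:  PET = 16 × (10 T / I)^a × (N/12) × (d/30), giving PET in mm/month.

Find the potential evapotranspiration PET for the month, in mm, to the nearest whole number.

84 mm

10T/I = 10 × 15.4 / 38.7 = 3.9793
(10T/I)^a = 3.9793^1.110 = 4.6322
Uncorrected PET = 16 × 4.6322 = 74.115 mm
Correction = (N/12)(d/30) = (13.2/12)(31/30) = 1.1367
PET = 74.115 × 1.1367 = 84.247 mm/month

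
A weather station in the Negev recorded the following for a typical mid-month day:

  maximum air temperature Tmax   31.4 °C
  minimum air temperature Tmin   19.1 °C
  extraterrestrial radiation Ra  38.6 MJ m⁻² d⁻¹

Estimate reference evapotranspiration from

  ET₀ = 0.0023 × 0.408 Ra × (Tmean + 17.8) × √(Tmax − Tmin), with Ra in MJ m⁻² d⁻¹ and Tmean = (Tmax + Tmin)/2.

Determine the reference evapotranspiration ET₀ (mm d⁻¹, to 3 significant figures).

5.47 mm d⁻¹

Tmean = (31.4 + 19.1)/2 = 25.25 °C
0.408 Ra = 0.408 × 38.6 = 15.7488 mm/d equivalent
ET₀ = 0.0023 × 15.7488 × (25.25 + 17.8) × √12.3 = 0.0023 × 15.7488 × 43.05 × 3.5071 = 5.4689 mm/d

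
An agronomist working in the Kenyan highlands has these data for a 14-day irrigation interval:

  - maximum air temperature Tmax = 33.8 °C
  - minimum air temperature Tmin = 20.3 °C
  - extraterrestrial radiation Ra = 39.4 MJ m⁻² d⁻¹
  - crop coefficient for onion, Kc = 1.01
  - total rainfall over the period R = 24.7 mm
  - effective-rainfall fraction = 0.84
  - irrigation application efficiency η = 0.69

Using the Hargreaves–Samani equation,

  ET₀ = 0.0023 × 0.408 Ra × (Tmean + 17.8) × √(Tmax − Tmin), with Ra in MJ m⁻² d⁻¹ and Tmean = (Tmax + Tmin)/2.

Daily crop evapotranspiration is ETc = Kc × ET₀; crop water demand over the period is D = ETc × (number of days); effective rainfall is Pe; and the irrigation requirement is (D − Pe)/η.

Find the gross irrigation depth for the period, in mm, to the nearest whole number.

95 mm

Tmean = (33.8 + 20.3)/2 = 27.05 °C
0.408 Ra = 0.408 × 39.4 = 16.0752 mm/d equivalent
ET₀ = 0.0023 × 16.0752 × (27.05 + 17.8) × √13.5 = 0.0023 × 16.0752 × 44.85 × 3.6742 = 6.0927 mm/d
ETc = Kc × ET₀ = 1.01 × 6.0927 = 6.1536 mm/d
Crop demand D = ETc × 14 d = 6.1536 × 14 = 86.150 mm
Pe = 0.84 × 24.7 = 20.748 mm
D − Pe = 86.150 − 20.748 = 65.402 mm
Gross irrigation = 65.402 / 0.69 = 94.786 mm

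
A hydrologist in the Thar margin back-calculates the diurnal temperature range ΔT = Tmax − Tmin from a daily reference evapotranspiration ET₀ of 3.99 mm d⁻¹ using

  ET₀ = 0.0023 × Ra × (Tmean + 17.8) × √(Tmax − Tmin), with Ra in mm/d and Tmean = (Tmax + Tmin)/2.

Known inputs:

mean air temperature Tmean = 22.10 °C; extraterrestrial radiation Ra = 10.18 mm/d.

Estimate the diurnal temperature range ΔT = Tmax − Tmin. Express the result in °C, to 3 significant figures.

√ΔT = ET₀ / [0.0023 × Ra × (Tmean+17.8)] = 3.99 / (0.0023 × 10.18 × 39.90) = 4.2709
ΔT = 4.2709² = 18.241 °C

18.2 °C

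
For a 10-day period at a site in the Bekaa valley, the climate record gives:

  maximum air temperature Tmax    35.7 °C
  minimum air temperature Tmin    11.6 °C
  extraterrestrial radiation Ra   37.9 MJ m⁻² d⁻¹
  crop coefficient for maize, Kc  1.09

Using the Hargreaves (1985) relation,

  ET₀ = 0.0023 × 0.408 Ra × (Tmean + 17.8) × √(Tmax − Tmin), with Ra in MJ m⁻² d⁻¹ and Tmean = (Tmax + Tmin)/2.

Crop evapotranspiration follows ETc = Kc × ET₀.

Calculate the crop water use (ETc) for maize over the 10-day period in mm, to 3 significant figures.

78.9 mm

Tmean = (35.7 + 11.6)/2 = 23.65 °C
0.408 Ra = 0.408 × 37.9 = 15.4632 mm/d equivalent
ET₀ = 0.0023 × 15.4632 × (23.65 + 17.8) × √24.1 = 0.0023 × 15.4632 × 41.45 × 4.9092 = 7.2371 mm/d
ETc = Kc × ET₀ = 1.09 × 7.2371 = 7.8884 mm/d
Over 10 days: 7.8884 × 10 = 78.884 mm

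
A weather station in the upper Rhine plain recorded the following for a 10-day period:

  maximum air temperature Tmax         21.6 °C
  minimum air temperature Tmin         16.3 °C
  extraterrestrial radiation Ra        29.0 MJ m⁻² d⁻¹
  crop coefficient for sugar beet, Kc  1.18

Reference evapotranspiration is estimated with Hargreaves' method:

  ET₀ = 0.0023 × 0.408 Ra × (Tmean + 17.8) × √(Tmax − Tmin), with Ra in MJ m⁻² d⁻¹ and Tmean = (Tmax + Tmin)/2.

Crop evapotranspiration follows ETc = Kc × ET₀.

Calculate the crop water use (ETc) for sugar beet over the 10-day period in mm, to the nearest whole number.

Tmean = (21.6 + 16.3)/2 = 18.95 °C
0.408 Ra = 0.408 × 29.0 = 11.8320 mm/d equivalent
ET₀ = 0.0023 × 11.8320 × (18.95 + 17.8) × √5.3 = 0.0023 × 11.8320 × 36.75 × 2.3022 = 2.3024 mm/d
ETc = Kc × ET₀ = 1.18 × 2.3024 = 2.7168 mm/d
Over 10 days: 2.7168 × 10 = 27.168 mm

27 mm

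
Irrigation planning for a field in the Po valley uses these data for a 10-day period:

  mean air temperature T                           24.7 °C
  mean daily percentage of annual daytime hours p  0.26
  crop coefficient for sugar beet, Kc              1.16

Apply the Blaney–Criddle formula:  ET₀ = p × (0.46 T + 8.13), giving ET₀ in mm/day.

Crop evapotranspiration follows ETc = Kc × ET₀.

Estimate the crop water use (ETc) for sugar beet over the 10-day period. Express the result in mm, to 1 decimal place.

58.8 mm

ET₀ = 0.26 × (0.46 × 24.7 + 8.13) = 0.26 × 19.492 = 5.0679 mm/d
ETc = Kc × ET₀ = 1.16 × 5.0679 = 5.8788 mm/d
Over 10 days: 5.8788 × 10 = 58.788 mm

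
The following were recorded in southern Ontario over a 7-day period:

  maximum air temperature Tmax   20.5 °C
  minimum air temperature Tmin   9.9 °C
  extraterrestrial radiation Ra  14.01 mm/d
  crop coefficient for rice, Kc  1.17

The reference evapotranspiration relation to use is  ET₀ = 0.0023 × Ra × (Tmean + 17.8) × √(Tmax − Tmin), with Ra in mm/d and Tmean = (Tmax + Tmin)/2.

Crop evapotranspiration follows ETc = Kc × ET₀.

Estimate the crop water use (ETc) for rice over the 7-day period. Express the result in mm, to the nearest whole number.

Tmean = (20.5 + 9.9)/2 = 15.20 °C
ET₀ = 0.0023 × 14.01 × (15.20 + 17.8) × √10.6 = 0.0023 × 14.01 × 33.00 × 3.2558 = 3.4621 mm/d
ETc = Kc × ET₀ = 1.17 × 3.4621 = 4.0507 mm/d
Over 7 days: 4.0507 × 7 = 28.355 mm

28 mm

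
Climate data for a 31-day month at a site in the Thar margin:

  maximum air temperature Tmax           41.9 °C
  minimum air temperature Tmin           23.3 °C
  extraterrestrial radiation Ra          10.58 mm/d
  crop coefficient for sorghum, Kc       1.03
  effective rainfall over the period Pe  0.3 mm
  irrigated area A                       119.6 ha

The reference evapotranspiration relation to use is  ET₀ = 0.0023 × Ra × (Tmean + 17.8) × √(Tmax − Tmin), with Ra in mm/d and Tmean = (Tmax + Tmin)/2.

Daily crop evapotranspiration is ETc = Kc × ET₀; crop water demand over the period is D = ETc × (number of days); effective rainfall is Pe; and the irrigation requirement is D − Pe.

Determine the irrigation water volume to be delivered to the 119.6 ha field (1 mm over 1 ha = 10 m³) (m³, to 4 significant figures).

201600 m³

Tmean = (41.9 + 23.3)/2 = 32.60 °C
ET₀ = 0.0023 × 10.58 × (32.60 + 17.8) × √18.6 = 0.0023 × 10.58 × 50.40 × 4.3128 = 5.2894 mm/d
ETc = Kc × ET₀ = 1.03 × 5.2894 = 5.4481 mm/d
Crop demand D = ETc × 31 d = 5.4481 × 31 = 168.891 mm
D − Pe = 168.891 − 0.3 = 168.591 mm
Volume = 168.591 mm × 119.6 ha × 10 = 201634.8 m³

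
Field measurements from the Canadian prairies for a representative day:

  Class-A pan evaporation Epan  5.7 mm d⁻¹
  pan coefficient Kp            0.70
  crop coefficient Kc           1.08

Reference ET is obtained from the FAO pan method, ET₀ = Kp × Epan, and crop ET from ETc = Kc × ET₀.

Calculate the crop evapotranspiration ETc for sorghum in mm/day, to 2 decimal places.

4.31 mm/day

ET₀ = 0.70 × 5.7 = 3.9900 mm/d
ETc = Kc × ET₀ = 1.08 × 3.9900 = 4.3092 mm/d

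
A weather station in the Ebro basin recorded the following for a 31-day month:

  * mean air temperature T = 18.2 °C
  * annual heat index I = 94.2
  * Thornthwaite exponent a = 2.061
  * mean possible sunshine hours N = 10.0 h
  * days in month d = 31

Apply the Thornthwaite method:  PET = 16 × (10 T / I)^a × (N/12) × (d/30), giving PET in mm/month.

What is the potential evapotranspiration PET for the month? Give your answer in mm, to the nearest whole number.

10T/I = 10 × 18.2 / 94.2 = 1.9321
(10T/I)^a = 1.9321^2.061 = 3.8860
Uncorrected PET = 16 × 3.8860 = 62.176 mm
Correction = (N/12)(d/30) = (10.0/12)(31/30) = 0.8611
PET = 62.176 × 0.8611 = 53.540 mm/month

54 mm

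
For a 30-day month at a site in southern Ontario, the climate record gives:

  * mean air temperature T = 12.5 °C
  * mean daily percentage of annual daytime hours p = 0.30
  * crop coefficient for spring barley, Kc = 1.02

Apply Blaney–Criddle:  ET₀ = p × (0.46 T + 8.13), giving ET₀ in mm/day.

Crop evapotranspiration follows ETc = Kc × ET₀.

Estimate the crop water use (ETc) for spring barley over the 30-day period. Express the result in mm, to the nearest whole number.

ET₀ = 0.30 × (0.46 × 12.5 + 8.13) = 0.30 × 13.880 = 4.1640 mm/d
ETc = Kc × ET₀ = 1.02 × 4.1640 = 4.2473 mm/d
Over 30 days: 4.2473 × 30 = 127.419 mm

127 mm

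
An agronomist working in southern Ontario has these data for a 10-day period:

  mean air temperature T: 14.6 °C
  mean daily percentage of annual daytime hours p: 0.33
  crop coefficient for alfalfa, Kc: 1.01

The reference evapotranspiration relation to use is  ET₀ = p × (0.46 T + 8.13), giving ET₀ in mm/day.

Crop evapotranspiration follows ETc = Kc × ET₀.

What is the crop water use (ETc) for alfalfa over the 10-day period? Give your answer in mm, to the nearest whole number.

ET₀ = 0.33 × (0.46 × 14.6 + 8.13) = 0.33 × 14.846 = 4.8992 mm/d
ETc = Kc × ET₀ = 1.01 × 4.8992 = 4.9482 mm/d
Over 10 days: 4.9482 × 10 = 49.482 mm

49 mm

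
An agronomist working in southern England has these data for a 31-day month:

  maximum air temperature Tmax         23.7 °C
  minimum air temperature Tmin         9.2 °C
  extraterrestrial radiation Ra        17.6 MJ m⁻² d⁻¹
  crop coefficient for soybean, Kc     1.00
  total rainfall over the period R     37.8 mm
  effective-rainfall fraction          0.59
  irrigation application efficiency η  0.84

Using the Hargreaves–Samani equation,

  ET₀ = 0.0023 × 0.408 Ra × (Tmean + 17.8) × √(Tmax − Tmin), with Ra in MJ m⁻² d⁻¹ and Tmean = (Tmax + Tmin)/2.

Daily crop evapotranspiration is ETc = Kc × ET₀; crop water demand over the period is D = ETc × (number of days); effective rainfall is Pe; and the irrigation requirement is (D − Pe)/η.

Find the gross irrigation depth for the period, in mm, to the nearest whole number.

Tmean = (23.7 + 9.2)/2 = 16.45 °C
0.408 Ra = 0.408 × 17.6 = 7.1808 mm/d equivalent
ET₀ = 0.0023 × 7.1808 × (16.45 + 17.8) × √14.5 = 0.0023 × 7.1808 × 34.25 × 3.8079 = 2.1540 mm/d
ETc = Kc × ET₀ = 1.00 × 2.1540 = 2.1540 mm/d
Crop demand D = ETc × 31 d = 2.1540 × 31 = 66.774 mm
Pe = 0.59 × 37.8 = 22.302 mm
D − Pe = 66.774 − 22.302 = 44.472 mm
Gross irrigation = 44.472 / 0.84 = 52.943 mm

53 mm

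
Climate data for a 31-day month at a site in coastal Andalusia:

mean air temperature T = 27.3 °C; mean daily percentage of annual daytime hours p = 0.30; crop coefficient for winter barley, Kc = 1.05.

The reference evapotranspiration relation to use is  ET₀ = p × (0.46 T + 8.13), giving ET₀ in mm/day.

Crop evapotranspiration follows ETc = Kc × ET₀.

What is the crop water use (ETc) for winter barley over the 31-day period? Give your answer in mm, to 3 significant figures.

ET₀ = 0.30 × (0.46 × 27.3 + 8.13) = 0.30 × 20.688 = 6.2064 mm/d
ETc = Kc × ET₀ = 1.05 × 6.2064 = 6.5167 mm/d
Over 31 days: 6.5167 × 31 = 202.018 mm

202 mm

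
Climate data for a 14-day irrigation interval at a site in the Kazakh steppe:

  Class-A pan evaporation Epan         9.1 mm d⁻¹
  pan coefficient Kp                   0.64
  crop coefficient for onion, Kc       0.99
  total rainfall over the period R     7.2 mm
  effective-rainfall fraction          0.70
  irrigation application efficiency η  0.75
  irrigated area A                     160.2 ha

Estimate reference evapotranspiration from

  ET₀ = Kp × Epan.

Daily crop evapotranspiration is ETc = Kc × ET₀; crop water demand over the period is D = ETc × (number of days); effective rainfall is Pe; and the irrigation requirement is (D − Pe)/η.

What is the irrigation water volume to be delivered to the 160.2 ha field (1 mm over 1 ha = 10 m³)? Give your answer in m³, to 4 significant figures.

ET₀ = 0.64 × 9.1 = 5.8240 mm/d
ETc = Kc × ET₀ = 0.99 × 5.8240 = 5.7658 mm/d
Crop demand D = ETc × 14 d = 5.7658 × 14 = 80.721 mm
Pe = 0.70 × 7.2 = 5.040 mm
D − Pe = 80.721 − 5.040 = 75.681 mm
Gross irrigation = 75.681 / 0.75 = 100.908 mm
Volume = 100.908 mm × 160.2 ha × 10 = 161654.6 m³

161700 m³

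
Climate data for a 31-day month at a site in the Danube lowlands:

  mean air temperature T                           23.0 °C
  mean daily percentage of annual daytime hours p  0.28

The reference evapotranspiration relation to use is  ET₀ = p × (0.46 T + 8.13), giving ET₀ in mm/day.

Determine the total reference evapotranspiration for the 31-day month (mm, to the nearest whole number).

162 mm

ET₀ = 0.28 × (0.46 × 23.0 + 8.13) = 0.28 × 18.710 = 5.2388 mm/d
Monthly total = 5.2388 × 31 = 162.403 mm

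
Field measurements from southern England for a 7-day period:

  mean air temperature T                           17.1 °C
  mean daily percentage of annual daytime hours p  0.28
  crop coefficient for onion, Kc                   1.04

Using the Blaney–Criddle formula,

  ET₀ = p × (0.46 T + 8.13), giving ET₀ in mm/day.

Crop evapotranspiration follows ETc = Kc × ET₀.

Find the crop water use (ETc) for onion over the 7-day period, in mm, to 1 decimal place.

ET₀ = 0.28 × (0.46 × 17.1 + 8.13) = 0.28 × 15.996 = 4.4789 mm/d
ETc = Kc × ET₀ = 1.04 × 4.4789 = 4.6581 mm/d
Over 7 days: 4.6581 × 7 = 32.607 mm

32.6 mm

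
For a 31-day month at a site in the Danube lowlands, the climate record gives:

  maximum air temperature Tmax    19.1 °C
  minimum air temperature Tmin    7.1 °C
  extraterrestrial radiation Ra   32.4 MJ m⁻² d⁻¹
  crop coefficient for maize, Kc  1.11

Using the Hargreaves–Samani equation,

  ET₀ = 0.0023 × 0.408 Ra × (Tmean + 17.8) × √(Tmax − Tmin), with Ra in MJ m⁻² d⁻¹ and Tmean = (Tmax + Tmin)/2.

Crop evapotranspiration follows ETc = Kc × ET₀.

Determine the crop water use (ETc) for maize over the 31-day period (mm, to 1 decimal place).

112.0 mm

Tmean = (19.1 + 7.1)/2 = 13.10 °C
0.408 Ra = 0.408 × 32.4 = 13.2192 mm/d equivalent
ET₀ = 0.0023 × 13.2192 × (13.10 + 17.8) × √12.0 = 0.0023 × 13.2192 × 30.90 × 3.4641 = 3.2545 mm/d
ETc = Kc × ET₀ = 1.11 × 3.2545 = 3.6125 mm/d
Over 31 days: 3.6125 × 31 = 111.988 mm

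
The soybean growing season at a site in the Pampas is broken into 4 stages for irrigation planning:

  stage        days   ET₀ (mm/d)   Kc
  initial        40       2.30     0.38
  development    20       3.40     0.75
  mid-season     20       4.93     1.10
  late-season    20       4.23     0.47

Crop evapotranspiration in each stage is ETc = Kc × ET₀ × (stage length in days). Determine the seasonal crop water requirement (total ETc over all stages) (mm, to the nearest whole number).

initial: 0.38 × 2.30 × 40 = 34.96 mm
development: 0.75 × 3.40 × 20 = 51.00 mm
mid-season: 1.10 × 4.93 × 20 = 108.46 mm
late-season: 0.47 × 4.23 × 20 = 39.76 mm
Seasonal total = 234.18 mm

234 mm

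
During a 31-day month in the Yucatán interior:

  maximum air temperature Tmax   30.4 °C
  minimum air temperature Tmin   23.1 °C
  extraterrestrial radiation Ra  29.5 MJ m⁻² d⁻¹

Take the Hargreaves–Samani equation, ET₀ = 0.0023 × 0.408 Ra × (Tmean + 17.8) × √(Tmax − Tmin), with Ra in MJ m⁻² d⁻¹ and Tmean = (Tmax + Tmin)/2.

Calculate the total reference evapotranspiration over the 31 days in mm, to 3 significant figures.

103 mm

Tmean = (30.4 + 23.1)/2 = 26.75 °C
0.408 Ra = 0.408 × 29.5 = 12.0360 mm/d equivalent
ET₀ = 0.0023 × 12.0360 × (26.75 + 17.8) × √7.3 = 0.0023 × 12.0360 × 44.55 × 2.7019 = 3.3322 mm/d
Over 31 days: 3.3322 × 31 = 103.298 mm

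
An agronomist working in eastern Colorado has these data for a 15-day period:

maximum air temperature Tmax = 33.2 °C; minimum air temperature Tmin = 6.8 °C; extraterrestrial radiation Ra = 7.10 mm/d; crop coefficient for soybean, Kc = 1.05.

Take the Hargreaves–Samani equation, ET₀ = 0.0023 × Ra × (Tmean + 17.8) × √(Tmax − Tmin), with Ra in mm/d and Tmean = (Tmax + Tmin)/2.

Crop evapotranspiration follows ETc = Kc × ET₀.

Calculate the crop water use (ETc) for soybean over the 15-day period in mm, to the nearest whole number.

Tmean = (33.2 + 6.8)/2 = 20.00 °C
ET₀ = 0.0023 × 7.10 × (20.00 + 17.8) × √26.4 = 0.0023 × 7.10 × 37.80 × 5.1381 = 3.1716 mm/d
ETc = Kc × ET₀ = 1.05 × 3.1716 = 3.3302 mm/d
Over 15 days: 3.3302 × 15 = 49.953 mm

50 mm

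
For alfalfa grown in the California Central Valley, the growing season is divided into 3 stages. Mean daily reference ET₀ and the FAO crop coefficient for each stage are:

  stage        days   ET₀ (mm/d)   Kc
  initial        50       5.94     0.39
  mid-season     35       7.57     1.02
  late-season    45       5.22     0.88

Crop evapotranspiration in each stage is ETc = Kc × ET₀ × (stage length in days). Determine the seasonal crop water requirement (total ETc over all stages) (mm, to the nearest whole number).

593 mm

initial: 0.39 × 5.94 × 50 = 115.83 mm
mid-season: 1.02 × 7.57 × 35 = 270.25 mm
late-season: 0.88 × 5.22 × 45 = 206.71 mm
Seasonal total = 592.79 mm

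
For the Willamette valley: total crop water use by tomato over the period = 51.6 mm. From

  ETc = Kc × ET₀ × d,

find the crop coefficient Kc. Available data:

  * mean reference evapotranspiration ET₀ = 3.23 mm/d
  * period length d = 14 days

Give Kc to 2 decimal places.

1.14

ETc = Kc × ET₀ × d  ⇒  Kc = ETc / (ET₀ × d)
Kc = 51.6 / (3.23 × 14) = 51.6 / 45.22 = 1.1411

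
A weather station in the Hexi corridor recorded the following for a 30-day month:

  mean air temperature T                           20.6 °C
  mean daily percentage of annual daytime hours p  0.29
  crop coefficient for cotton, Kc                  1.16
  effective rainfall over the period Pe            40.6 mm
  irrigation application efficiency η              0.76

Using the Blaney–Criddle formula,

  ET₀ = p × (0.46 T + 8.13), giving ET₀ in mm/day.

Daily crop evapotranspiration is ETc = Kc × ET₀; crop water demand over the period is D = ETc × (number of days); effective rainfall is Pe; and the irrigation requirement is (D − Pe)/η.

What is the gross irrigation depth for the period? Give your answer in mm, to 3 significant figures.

180 mm

ET₀ = 0.29 × (0.46 × 20.6 + 8.13) = 0.29 × 17.606 = 5.1057 mm/d
ETc = Kc × ET₀ = 1.16 × 5.1057 = 5.9226 mm/d
Crop demand D = ETc × 30 d = 5.9226 × 30 = 177.678 mm
D − Pe = 177.678 − 40.6 = 137.078 mm
Gross irrigation = 137.078 / 0.76 = 180.366 mm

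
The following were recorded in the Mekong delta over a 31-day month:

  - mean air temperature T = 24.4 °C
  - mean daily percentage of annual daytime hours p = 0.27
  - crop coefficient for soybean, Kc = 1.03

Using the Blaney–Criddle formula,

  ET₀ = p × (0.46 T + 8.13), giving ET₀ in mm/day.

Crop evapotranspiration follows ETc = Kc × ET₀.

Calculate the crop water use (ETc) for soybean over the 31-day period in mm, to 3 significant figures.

ET₀ = 0.27 × (0.46 × 24.4 + 8.13) = 0.27 × 19.354 = 5.2256 mm/d
ETc = Kc × ET₀ = 1.03 × 5.2256 = 5.3824 mm/d
Over 31 days: 5.3824 × 31 = 166.854 mm

167 mm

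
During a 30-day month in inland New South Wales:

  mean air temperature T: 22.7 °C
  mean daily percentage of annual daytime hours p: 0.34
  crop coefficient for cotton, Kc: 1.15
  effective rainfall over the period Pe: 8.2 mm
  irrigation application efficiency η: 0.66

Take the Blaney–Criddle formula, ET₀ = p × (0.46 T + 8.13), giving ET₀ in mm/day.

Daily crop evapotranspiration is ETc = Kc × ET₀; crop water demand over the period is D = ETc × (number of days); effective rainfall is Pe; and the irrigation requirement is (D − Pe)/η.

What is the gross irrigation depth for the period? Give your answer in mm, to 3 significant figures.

ET₀ = 0.34 × (0.46 × 22.7 + 8.13) = 0.34 × 18.572 = 6.3145 mm/d
ETc = Kc × ET₀ = 1.15 × 6.3145 = 7.2617 mm/d
Crop demand D = ETc × 30 d = 7.2617 × 30 = 217.851 mm
D − Pe = 217.851 − 8.2 = 209.651 mm
Gross irrigation = 209.651 / 0.66 = 317.653 mm

318 mm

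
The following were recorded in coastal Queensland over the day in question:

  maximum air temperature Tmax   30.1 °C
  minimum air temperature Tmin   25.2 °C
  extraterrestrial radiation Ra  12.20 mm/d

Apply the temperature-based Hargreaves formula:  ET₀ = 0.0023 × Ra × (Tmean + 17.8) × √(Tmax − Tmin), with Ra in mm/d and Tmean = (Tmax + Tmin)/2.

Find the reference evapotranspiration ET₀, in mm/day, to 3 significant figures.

2.82 mm/day

Tmean = (30.1 + 25.2)/2 = 27.65 °C
ET₀ = 0.0023 × 12.20 × (27.65 + 17.8) × √4.9 = 0.0023 × 12.20 × 45.45 × 2.2136 = 2.8231 mm/d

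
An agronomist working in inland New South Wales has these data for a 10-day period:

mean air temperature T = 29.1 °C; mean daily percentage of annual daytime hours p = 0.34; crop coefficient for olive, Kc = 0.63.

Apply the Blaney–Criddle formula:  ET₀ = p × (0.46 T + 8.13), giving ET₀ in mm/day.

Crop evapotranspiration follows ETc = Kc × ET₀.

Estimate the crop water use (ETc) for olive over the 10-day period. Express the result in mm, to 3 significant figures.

46.1 mm

ET₀ = 0.34 × (0.46 × 29.1 + 8.13) = 0.34 × 21.516 = 7.3154 mm/d
ETc = Kc × ET₀ = 0.63 × 7.3154 = 4.6087 mm/d
Over 10 days: 4.6087 × 10 = 46.087 mm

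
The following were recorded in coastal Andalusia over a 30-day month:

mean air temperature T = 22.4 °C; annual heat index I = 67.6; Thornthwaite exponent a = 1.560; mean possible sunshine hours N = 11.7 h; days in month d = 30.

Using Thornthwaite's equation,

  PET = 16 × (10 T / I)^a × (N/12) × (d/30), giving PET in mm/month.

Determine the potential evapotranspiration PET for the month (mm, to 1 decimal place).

10T/I = 10 × 22.4 / 67.6 = 3.3136
(10T/I)^a = 3.3136^1.560 = 6.4814
Uncorrected PET = 16 × 6.4814 = 103.702 mm
Correction = (N/12)(d/30) = (11.7/12)(30/30) = 0.9750
PET = 103.702 × 0.9750 = 101.109 mm/month

101.1 mm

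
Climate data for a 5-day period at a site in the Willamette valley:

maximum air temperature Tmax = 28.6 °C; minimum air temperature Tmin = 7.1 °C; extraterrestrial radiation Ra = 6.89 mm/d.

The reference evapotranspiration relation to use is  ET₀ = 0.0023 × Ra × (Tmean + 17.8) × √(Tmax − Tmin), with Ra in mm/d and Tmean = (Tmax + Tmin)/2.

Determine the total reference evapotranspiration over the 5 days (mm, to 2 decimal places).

Tmean = (28.6 + 7.1)/2 = 17.85 °C
ET₀ = 0.0023 × 6.89 × (17.85 + 17.8) × √21.5 = 0.0023 × 6.89 × 35.65 × 4.6368 = 2.6195 mm/d
Over 5 days: 2.6195 × 5 = 13.098 mm

13.10 mm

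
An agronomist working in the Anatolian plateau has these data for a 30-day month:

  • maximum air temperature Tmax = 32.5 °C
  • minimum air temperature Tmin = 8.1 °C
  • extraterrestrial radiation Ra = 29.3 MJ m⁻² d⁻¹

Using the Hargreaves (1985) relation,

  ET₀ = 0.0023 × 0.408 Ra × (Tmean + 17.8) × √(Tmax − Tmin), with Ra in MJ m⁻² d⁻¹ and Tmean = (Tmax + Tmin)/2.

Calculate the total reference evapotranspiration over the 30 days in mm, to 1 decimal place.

Tmean = (32.5 + 8.1)/2 = 20.30 °C
0.408 Ra = 0.408 × 29.3 = 11.9544 mm/d equivalent
ET₀ = 0.0023 × 11.9544 × (20.30 + 17.8) × √24.4 = 0.0023 × 11.9544 × 38.10 × 4.9396 = 5.1745 mm/d
Over 30 days: 5.1745 × 30 = 155.235 mm

155.2 mm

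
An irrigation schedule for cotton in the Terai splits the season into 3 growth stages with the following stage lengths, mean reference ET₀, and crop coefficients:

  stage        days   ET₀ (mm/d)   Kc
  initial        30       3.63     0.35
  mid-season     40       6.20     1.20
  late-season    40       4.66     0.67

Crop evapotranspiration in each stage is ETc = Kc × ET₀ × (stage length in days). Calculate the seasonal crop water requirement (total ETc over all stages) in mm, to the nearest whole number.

initial: 0.35 × 3.63 × 30 = 38.12 mm
mid-season: 1.20 × 6.20 × 40 = 297.60 mm
late-season: 0.67 × 4.66 × 40 = 124.89 mm
Seasonal total = 460.61 mm

461 mm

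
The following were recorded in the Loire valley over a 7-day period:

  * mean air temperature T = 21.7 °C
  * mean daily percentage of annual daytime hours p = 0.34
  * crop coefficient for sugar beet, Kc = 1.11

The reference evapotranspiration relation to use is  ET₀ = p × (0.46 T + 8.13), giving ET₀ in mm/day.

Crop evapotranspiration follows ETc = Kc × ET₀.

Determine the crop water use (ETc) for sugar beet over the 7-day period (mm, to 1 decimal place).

ET₀ = 0.34 × (0.46 × 21.7 + 8.13) = 0.34 × 18.112 = 6.1581 mm/d
ETc = Kc × ET₀ = 1.11 × 6.1581 = 6.8355 mm/d
Over 7 days: 6.8355 × 7 = 47.849 mm

47.8 mm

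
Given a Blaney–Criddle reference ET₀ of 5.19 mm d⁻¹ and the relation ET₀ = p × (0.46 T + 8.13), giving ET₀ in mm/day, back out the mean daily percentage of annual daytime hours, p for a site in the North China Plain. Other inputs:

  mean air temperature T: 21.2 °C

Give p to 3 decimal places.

0.290

p = ET₀ / (0.46 T + 8.13) = 5.19 / (0.46 × 21.2 + 8.13) = 5.19 / 17.882 = 0.2902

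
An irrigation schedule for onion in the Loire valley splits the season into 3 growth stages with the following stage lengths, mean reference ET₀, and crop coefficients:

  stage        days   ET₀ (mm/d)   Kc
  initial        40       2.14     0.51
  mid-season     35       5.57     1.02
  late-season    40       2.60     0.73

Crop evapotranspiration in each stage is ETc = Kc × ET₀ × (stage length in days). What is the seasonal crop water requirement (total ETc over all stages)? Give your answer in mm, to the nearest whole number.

initial: 0.51 × 2.14 × 40 = 43.66 mm
mid-season: 1.02 × 5.57 × 35 = 198.85 mm
late-season: 0.73 × 2.60 × 40 = 75.92 mm
Seasonal total = 318.43 mm

318 mm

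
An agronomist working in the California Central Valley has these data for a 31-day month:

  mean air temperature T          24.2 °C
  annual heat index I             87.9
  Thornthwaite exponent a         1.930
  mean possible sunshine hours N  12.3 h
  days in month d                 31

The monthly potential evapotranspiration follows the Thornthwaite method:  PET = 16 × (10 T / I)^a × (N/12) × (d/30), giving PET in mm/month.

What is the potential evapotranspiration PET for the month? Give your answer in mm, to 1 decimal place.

10T/I = 10 × 24.2 / 87.9 = 2.7531
(10T/I)^a = 2.7531^1.930 = 7.0608
Uncorrected PET = 16 × 7.0608 = 112.973 mm
Correction = (N/12)(d/30) = (12.3/12)(31/30) = 1.0592
PET = 112.973 × 1.0592 = 119.661 mm/month

119.7 mm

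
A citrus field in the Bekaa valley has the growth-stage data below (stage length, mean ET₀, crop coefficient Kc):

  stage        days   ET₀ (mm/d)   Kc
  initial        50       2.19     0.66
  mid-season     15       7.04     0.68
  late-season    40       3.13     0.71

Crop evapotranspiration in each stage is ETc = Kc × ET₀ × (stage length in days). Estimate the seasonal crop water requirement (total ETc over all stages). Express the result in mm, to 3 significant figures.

initial: 0.66 × 2.19 × 50 = 72.27 mm
mid-season: 0.68 × 7.04 × 15 = 71.81 mm
late-season: 0.71 × 3.13 × 40 = 88.89 mm
Seasonal total = 232.97 mm

233 mm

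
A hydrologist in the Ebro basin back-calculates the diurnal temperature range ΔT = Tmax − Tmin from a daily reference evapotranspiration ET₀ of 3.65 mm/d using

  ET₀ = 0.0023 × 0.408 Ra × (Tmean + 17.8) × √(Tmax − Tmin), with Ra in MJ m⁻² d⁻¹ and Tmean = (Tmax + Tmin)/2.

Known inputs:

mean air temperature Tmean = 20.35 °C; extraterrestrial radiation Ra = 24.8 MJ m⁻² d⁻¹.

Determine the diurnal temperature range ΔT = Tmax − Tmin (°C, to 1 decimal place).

16.9 °C

√ΔT = ET₀ / [0.0023 × 0.408 × Ra × (Tmean+17.8)] = 3.65 / (0.0023 × 10.1184 × 38.15) = 4.1111
ΔT = 4.1111² = 16.901 °C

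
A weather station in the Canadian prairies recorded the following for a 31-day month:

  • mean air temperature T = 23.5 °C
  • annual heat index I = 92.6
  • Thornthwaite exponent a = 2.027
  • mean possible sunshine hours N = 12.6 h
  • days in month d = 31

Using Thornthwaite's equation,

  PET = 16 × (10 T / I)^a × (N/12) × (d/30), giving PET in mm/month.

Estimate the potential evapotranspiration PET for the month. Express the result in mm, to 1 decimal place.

114.7 mm

10T/I = 10 × 23.5 / 92.6 = 2.5378
(10T/I)^a = 2.5378^2.027 = 6.6044
Uncorrected PET = 16 × 6.6044 = 105.670 mm
Correction = (N/12)(d/30) = (12.6/12)(31/30) = 1.0850
PET = 105.670 × 1.0850 = 114.652 mm/month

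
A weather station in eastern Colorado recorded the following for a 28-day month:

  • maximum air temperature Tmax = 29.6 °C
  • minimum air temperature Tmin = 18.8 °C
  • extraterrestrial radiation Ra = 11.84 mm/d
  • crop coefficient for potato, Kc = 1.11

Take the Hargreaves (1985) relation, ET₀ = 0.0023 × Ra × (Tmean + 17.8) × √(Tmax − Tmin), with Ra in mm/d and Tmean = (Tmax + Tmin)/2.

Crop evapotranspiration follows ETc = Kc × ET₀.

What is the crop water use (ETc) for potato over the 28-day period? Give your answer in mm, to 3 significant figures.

117 mm

Tmean = (29.6 + 18.8)/2 = 24.20 °C
ET₀ = 0.0023 × 11.84 × (24.20 + 17.8) × √10.8 = 0.0023 × 11.84 × 42.00 × 3.2863 = 3.7587 mm/d
ETc = Kc × ET₀ = 1.11 × 3.7587 = 4.1722 mm/d
Over 28 days: 4.1722 × 28 = 116.822 mm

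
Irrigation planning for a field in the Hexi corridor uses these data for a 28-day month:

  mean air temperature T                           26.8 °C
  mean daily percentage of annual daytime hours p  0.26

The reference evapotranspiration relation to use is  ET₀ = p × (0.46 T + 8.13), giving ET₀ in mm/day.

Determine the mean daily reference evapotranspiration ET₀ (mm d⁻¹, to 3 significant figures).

5.32 mm d⁻¹

ET₀ = 0.26 × (0.46 × 26.8 + 8.13) = 0.26 × 20.458 = 5.3191 mm/d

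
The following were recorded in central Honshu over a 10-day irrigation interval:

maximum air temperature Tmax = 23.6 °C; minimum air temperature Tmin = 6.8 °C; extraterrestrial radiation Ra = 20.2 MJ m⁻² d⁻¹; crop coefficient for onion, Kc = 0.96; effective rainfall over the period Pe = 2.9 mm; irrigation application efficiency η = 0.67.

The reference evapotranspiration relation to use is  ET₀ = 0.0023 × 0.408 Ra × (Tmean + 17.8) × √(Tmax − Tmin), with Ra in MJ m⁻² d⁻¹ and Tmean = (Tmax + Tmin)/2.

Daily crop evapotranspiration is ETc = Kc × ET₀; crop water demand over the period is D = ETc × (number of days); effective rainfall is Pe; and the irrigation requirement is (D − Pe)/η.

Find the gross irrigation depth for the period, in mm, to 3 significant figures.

32.4 mm

Tmean = (23.6 + 6.8)/2 = 15.20 °C
0.408 Ra = 0.408 × 20.2 = 8.2416 mm/d equivalent
ET₀ = 0.0023 × 8.2416 × (15.20 + 17.8) × √16.8 = 0.0023 × 8.2416 × 33.00 × 4.0988 = 2.5640 mm/d
ETc = Kc × ET₀ = 0.96 × 2.5640 = 2.4614 mm/d
Crop demand D = ETc × 10 d = 2.4614 × 10 = 24.614 mm
D − Pe = 24.614 − 2.9 = 21.714 mm
Gross irrigation = 21.714 / 0.67 = 32.409 mm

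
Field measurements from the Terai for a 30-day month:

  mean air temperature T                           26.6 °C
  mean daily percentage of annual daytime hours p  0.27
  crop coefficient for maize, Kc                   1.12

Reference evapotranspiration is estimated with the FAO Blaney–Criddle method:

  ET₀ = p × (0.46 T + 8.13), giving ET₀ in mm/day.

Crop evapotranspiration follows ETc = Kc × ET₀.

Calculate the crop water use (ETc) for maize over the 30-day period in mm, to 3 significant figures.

185 mm

ET₀ = 0.27 × (0.46 × 26.6 + 8.13) = 0.27 × 20.366 = 5.4988 mm/d
ETc = Kc × ET₀ = 1.12 × 5.4988 = 6.1587 mm/d
Over 30 days: 6.1587 × 30 = 184.761 mm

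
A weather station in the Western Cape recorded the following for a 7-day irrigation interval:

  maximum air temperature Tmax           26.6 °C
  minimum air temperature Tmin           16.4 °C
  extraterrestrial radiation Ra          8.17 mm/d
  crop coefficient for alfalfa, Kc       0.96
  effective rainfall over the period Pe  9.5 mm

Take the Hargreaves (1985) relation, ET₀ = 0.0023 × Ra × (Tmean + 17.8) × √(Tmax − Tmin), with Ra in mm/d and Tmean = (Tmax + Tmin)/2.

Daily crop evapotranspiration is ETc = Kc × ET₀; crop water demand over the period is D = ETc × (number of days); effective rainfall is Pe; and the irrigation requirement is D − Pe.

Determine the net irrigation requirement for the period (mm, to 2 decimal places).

Tmean = (26.6 + 16.4)/2 = 21.50 °C
ET₀ = 0.0023 × 8.17 × (21.50 + 17.8) × √10.2 = 0.0023 × 8.17 × 39.30 × 3.1937 = 2.3585 mm/d
ETc = Kc × ET₀ = 0.96 × 2.3585 = 2.2642 mm/d
Crop demand D = ETc × 7 d = 2.2642 × 7 = 15.849 mm
D − Pe = 15.849 − 9.5 = 6.349 mm

6.35 mm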